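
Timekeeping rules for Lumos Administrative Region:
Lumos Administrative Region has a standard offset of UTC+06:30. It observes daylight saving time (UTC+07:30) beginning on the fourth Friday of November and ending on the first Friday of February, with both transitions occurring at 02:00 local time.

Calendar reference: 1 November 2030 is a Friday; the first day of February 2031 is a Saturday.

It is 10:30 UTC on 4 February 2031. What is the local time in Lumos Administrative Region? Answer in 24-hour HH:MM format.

1 November 2030 is a Friday, so the first Friday is November 1 and the fourth is November 22.
1 February 2031 is a Saturday, so the first Friday is February 7.
At the standard offset (UTC+06:30), 10:30 UTC + 6h30m = 17:00 Lumos Administrative Region standard time.
The standard-time date in Lumos Administrative Region, 4 February 2031, falls between 22 November 2030 and 7 February 2031, so daylight saving is in effect and Lumos Administrative Region is at UTC+07:30.
10:30 UTC + 7h30m = 18:00 local.

18:00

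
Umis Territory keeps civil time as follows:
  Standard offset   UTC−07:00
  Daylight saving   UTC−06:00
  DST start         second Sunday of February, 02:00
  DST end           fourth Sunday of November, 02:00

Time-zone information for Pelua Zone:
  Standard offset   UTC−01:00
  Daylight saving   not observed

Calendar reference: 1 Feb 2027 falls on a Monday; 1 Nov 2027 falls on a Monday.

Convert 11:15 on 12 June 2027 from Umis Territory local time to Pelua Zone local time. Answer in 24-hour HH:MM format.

1 February 2027 is a Monday, so the first Sunday is February 7 and the second is February 14.
1 November 2027 is a Monday, so the first Sunday is November 7 and the fourth is November 28.
Daylight saving runs 14 February – 28 November; 12 June 2027 is inside that window, so Umis Territory is at UTC−06:00.
11:15 Umis Territory + 6h = 17:15 UTC.
Pelua Zone has no daylight saving, so its offset is UTC−01:00 year-round.
17:15 UTC − 1h = 16:15 Pelua Zone.

16:15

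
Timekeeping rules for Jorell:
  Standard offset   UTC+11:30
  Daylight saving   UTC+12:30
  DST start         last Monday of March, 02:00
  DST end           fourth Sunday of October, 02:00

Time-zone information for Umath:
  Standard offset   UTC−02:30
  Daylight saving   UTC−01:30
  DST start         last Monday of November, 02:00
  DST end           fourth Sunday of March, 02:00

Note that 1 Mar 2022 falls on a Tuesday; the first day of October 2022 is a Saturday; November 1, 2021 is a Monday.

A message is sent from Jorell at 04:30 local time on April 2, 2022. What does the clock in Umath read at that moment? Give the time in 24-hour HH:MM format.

13:30

1 March 2022 is a Tuesday, so Mondays fall on 7, 14, 21, 28; the last is March 28.
1 October 2022 is a Saturday, so the first Sunday is October 2 and the fourth is October 23.
Daylight saving runs 28 March – 23 October; April 2, 2022 is inside that window, so Jorell is at UTC+12:30.
04:30 Jorell − 12h30m = 16:00 UTC (rolling into the previous day, 1 April 2022).
1 November 2021 is a Monday, so Mondays fall on 1, 8, 15, 22, 29; the last is November 29.
1 March 2022 is a Tuesday, so the first Sunday is March 6 and the fourth is March 27.
At the standard offset (UTC−02:30), 16:00 UTC − 2h30m = 13:30 Umath standard time.
The standard-time date in Umath, April 1, 2022, does not fall between 29 November 2021 and 27 March 2022, so daylight saving is not in effect and Umath is at UTC−02:30.
16:00 UTC − 2h30m = 13:30 Umath.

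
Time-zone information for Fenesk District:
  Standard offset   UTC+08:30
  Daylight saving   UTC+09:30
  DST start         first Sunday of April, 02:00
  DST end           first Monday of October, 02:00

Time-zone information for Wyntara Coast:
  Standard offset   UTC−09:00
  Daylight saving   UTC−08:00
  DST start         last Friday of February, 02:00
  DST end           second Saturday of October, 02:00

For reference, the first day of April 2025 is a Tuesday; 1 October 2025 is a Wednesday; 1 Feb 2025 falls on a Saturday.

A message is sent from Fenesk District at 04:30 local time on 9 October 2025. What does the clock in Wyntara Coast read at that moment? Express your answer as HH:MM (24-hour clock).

1 April 2025 is a Tuesday, so the first Sunday is April 6.
1 October 2025 is a Wednesday, so the first Monday is October 6.
Daylight saving runs 6 April – 6 October; 9 October 2025 is outside that window, so Fenesk District is on standard time at UTC+08:30.
04:30 Fenesk District − 8h30m = 20:00 UTC (rolling into the previous day, 8 October 2025).
1 February 2025 is a Saturday, so Fridays fall on 7, 14, 21, 28; the last is February 28.
1 October 2025 is a Wednesday, so the first Saturday is October 4 and the second is October 11.
At the standard offset (UTC−09:00), 20:00 UTC − 9h = 11:00 Wyntara Coast standard time.
Daylight saving runs 28 February – 11 October; the standard-time date in Wyntara Coast, 8 October 2025, is inside that window, so Wyntara Coast is at UTC−08:00.
20:00 UTC − 8h = 12:00 Wyntara Coast.

12:00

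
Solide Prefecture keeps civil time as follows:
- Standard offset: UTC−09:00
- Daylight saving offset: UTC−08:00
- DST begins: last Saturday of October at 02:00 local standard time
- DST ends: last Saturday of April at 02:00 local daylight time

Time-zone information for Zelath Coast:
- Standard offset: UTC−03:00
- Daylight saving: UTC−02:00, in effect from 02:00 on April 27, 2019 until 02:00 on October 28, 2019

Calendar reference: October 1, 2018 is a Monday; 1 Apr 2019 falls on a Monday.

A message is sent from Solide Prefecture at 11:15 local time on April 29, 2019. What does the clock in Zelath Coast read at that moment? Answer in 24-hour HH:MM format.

1 October 2018 is a Monday, so Saturdays fall on 6, 13, 20, 27; the last is October 27.
1 April 2019 is a Monday, so Saturdays fall on 6, 13, 20, 27; the last is April 27.
Daylight saving runs 27 October 2018 – 27 April 2019; April 29, 2019 is outside that window, so Solide Prefecture is on standard time at UTC−09:00.
11:15 Solide Prefecture + 9h = 20:15 UTC.
At the standard offset (UTC−03:00), 20:15 UTC − 3h = 17:15 Zelath Coast standard time.
The standard-time date in Zelath Coast, April 29, 2019, lies within the daylight-saving period (27 April – 28 October), so Zelath Coast is on daylight time, UTC−02:00.
20:15 UTC − 2h = 18:15 Zelath Coast.

18:15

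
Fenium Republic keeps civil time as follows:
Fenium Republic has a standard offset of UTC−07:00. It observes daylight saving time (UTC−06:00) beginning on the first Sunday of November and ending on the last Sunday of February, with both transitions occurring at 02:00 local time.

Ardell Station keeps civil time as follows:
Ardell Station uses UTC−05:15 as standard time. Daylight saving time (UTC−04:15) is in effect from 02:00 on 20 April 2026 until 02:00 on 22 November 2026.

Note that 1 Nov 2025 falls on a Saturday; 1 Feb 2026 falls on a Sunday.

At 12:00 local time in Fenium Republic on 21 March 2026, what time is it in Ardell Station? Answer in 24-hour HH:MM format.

13:45

1 November 2025 is a Saturday, so the first Sunday is November 2.
1 February 2026 is a Sunday, so Sundays fall on 1, 8, 15, 22; the last is February 22.
21 March 2026 is outside the daylight-saving period (2 November 2025 – 22 February 2026), so Fenium Republic is on standard time, UTC−07:00.
12:00 Fenium Republic + 7h = 19:00 UTC.
At the standard offset (UTC−05:15), 19:00 UTC − 5h15m = 13:45 Ardell Station standard time.
The standard-time date in Ardell Station, 21 March 2026, does not fall between 20 April and 22 November, so daylight saving is not in effect and Ardell Station is at UTC−05:15.
19:00 UTC − 5h15m = 13:45 Ardell Station.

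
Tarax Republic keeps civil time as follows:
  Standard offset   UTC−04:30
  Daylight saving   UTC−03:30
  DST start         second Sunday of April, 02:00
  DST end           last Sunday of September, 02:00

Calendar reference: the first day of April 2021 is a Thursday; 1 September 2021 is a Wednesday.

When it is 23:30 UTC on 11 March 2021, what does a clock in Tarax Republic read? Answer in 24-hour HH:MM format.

19:00

1 April 2021 is a Thursday, so the first Sunday is April 4 and the second is April 11.
1 September 2021 is a Wednesday, so Sundays fall on 5, 12, 19, 26; the last is September 26.
At the standard offset (UTC−04:30), 23:30 UTC − 4h30m = 19:00 Tarax Republic standard time.
The standard-time date in Tarax Republic, 11 March 2021, is outside the daylight-saving period (11 April – 26 September), so Tarax Republic is on standard time, UTC−04:30.
23:30 UTC − 4h30m = 19:00 local.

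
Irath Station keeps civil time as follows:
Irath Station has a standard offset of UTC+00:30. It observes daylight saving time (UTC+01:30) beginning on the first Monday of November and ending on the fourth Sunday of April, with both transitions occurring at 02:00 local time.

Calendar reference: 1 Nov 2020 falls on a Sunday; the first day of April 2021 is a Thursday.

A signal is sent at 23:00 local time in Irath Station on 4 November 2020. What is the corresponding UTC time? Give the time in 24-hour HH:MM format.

1 November 2020 is a Sunday, so the first Monday is November 2.
1 April 2021 is a Thursday, so the first Sunday is April 4 and the fourth is April 25.
4 November 2020 lies within the daylight-saving period (2 November 2020 – 25 April 2021), so Irath Station is on daylight time, UTC+01:30.
23:00 local − 1h30m = 21:30 UTC.

21:30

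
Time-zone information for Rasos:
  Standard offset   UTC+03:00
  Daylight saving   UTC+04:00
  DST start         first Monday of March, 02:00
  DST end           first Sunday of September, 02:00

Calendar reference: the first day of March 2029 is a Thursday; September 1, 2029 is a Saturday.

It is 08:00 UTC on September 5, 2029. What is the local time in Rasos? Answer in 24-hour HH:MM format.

11:00

1 March 2029 is a Thursday, so the first Monday is March 5.
1 September 2029 is a Saturday, so the first Sunday is September 2.
At the standard offset (UTC+03:00), 08:00 UTC + 3h = 11:00 Rasos standard time.
Daylight saving runs 5 March – 2 September; the standard-time date in Rasos, September 5, 2029, is outside that window, so Rasos is on standard time at UTC+03:00.
08:00 UTC + 3h = 11:00 local.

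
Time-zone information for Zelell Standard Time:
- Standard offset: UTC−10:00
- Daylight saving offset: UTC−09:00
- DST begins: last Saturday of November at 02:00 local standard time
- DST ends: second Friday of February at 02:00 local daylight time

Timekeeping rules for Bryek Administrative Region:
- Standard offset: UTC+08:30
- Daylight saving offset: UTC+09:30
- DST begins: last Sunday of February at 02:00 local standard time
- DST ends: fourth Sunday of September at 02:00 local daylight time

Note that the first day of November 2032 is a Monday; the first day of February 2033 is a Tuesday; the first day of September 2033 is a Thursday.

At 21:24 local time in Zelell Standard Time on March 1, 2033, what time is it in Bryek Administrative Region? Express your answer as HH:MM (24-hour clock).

16:54

1 November 2032 is a Monday, so Saturdays fall on 6, 13, 20, 27; the last is November 27.
1 February 2033 is a Tuesday, so the first Friday is February 4 and the second is February 11.
Daylight saving runs 27 November 2032 – 11 February 2033; March 1, 2033 is outside that window, so Zelell Standard Time is on standard time at UTC−10:00.
21:24 Zelell Standard Time + 10h = 07:24 UTC (rolling into the next day, 2 March 2033).
1 February 2033 is a Tuesday, so Sundays fall on 6, 13, 20, 27; the last is February 27.
1 September 2033 is a Thursday, so the first Sunday is September 4 and the fourth is September 25.
At the standard offset (UTC+08:30), 07:24 UTC + 8h30m = 15:54 Bryek Administrative Region standard time.
Daylight saving runs 27 February – 25 September; the standard-time date in Bryek Administrative Region, March 2, 2033, is inside that window, so Bryek Administrative Region is at UTC+09:30.
07:24 UTC + 9h30m = 16:54 Bryek Administrative Region.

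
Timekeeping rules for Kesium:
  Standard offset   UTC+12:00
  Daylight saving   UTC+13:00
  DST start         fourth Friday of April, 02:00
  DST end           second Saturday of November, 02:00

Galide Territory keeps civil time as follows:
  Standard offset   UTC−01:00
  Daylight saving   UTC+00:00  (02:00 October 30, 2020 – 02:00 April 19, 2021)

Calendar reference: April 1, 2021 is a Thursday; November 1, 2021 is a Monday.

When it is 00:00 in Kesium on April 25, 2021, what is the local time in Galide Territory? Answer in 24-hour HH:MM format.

10:00

1 April 2021 is a Thursday, so the first Friday is April 2 and the fourth is April 23.
1 November 2021 is a Monday, so the first Saturday is November 6 and the second is November 13.
Daylight saving runs 23 April – 13 November; April 25, 2021 is inside that window, so Kesium is at UTC+13:00.
00:00 Kesium − 13h = 11:00 UTC (rolling into the previous day, 24 April 2021).
At the standard offset (UTC−01:00), 11:00 UTC − 1h = 10:00 Galide Territory standard time.
The standard-time date in Galide Territory, April 24, 2021, does not fall between 30 October 2020 and 19 April 2021, so daylight saving is not in effect and Galide Territory is at UTC−01:00.
11:00 UTC − 1h = 10:00 Galide Territory.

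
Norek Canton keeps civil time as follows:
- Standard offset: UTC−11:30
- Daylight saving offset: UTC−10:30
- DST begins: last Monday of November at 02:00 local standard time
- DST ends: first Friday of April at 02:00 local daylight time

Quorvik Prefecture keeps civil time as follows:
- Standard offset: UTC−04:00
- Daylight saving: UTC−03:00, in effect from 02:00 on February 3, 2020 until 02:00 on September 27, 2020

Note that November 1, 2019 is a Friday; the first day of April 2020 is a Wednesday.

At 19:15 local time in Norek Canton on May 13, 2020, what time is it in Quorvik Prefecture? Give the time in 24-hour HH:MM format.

1 November 2019 is a Friday, so Mondays fall on 4, 11, 18, 25; the last is November 25.
1 April 2020 is a Wednesday, so the first Friday is April 3.
May 13, 2020 does not fall between 25 November 2019 and 3 April 2020, so daylight saving is not in effect and Norek Canton is at UTC−11:30.
19:15 Norek Canton + 11h30m = 06:45 UTC (rolling into the next day, 14 May 2020).
At the standard offset (UTC−04:00), 06:45 UTC − 4h = 02:45 Quorvik Prefecture standard time.
The standard-time date in Quorvik Prefecture, May 14, 2020, lies within the daylight-saving period (3 February – 27 September), so Quorvik Prefecture is on daylight time, UTC−03:00.
06:45 UTC − 3h = 03:45 Quorvik Prefecture.

03:45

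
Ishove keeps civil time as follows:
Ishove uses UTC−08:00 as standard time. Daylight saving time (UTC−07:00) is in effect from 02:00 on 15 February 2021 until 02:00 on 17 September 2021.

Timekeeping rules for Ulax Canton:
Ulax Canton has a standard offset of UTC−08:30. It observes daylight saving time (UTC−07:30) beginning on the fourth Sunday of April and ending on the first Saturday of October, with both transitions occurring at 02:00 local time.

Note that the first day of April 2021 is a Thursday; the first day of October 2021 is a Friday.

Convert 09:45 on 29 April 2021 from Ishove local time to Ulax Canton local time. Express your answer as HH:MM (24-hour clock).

09:15

29 April 2021 lies within the daylight-saving period (15 February – 17 September), so Ishove is on daylight time, UTC−07:00.
09:45 Ishove + 7h = 16:45 UTC.
1 April 2021 is a Thursday, so the first Sunday is April 4 and the fourth is April 25.
1 October 2021 is a Friday, so the first Saturday is October 2.
At the standard offset (UTC−08:30), 16:45 UTC − 8h30m = 08:15 Ulax Canton standard time.
Daylight saving runs 25 April – 2 October; the standard-time date in Ulax Canton, 29 April 2021, is inside that window, so Ulax Canton is at UTC−07:30.
16:45 UTC − 7h30m = 09:15 Ulax Canton.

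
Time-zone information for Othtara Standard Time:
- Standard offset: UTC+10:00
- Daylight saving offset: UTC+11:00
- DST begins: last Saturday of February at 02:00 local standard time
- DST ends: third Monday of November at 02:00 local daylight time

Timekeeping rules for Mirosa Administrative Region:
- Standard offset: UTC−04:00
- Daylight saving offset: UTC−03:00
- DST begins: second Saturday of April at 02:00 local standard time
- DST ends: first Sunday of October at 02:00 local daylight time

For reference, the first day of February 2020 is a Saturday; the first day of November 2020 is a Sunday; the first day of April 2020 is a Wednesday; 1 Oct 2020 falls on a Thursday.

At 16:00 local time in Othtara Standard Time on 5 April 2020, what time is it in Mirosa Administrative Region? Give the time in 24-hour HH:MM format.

01:00

1 February 2020 is a Saturday, so Saturdays fall on 1, 8, 15, 22, 29; the last is February 29.
1 November 2020 is a Sunday, so the first Monday is November 2 and the third is November 16.
5 April 2020 falls between 29 February and 16 November, so daylight saving is in effect and Othtara Standard Time is at UTC+11:00.
16:00 Othtara Standard Time − 11h = 05:00 UTC.
1 April 2020 is a Wednesday, so the first Saturday is April 4 and the second is April 11.
1 October 2020 is a Thursday, so the first Sunday is October 4.
At the standard offset (UTC−04:00), 05:00 UTC − 4h = 01:00 Mirosa Administrative Region standard time.
The standard-time date in Mirosa Administrative Region, 5 April 2020, does not fall between 11 April and 4 October, so daylight saving is not in effect and Mirosa Administrative Region is at UTC−04:00.
05:00 UTC − 4h = 01:00 Mirosa Administrative Region.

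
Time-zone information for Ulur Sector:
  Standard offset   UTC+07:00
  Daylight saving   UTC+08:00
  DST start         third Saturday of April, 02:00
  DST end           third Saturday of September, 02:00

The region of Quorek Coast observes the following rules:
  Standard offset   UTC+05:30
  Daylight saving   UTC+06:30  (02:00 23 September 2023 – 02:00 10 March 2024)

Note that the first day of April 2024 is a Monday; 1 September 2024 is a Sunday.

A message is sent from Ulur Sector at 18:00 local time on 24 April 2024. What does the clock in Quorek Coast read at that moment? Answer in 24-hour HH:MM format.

1 April 2024 is a Monday, so the first Saturday is April 6 and the third is April 20.
1 September 2024 is a Sunday, so the first Saturday is September 7 and the third is September 21.
Daylight saving runs 20 April – 21 September; 24 April 2024 is inside that window, so Ulur Sector is at UTC+08:00.
18:00 Ulur Sector − 8h = 10:00 UTC.
At the standard offset (UTC+05:30), 10:00 UTC + 5h30m = 15:30 Quorek Coast standard time.
The standard-time date in Quorek Coast, 24 April 2024, does not fall between 23 September 2023 and 10 March 2024, so daylight saving is not in effect and Quorek Coast is at UTC+05:30.
10:00 UTC + 5h30m = 15:30 Quorek Coast.

15:30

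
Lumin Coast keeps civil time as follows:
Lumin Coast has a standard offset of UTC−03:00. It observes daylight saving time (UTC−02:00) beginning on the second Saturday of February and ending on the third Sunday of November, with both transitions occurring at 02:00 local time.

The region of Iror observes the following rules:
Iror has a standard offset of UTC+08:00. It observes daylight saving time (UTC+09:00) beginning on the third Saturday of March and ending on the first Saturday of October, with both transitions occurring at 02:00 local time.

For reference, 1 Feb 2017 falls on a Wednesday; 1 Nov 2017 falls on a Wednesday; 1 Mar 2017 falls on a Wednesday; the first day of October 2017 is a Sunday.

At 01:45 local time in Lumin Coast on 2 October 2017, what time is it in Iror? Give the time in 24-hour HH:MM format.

12:45

1 February 2017 is a Wednesday, so the first Saturday is February 4 and the second is February 11.
1 November 2017 is a Wednesday, so the first Sunday is November 5 and the third is November 19.
Daylight saving runs 11 February – 19 November; 2 October 2017 is inside that window, so Lumin Coast is at UTC−02:00.
01:45 Lumin Coast + 2h = 03:45 UTC.
1 March 2017 is a Wednesday, so the first Saturday is March 4 and the third is March 18.
1 October 2017 is a Sunday, so the first Saturday is October 7.
At the standard offset (UTC+08:00), 03:45 UTC + 8h = 11:45 Iror standard time.
The standard-time date in Iror, 2 October 2017, lies within the daylight-saving period (18 March – 7 October), so Iror is on daylight time, UTC+09:00.
03:45 UTC + 9h = 12:45 Iror.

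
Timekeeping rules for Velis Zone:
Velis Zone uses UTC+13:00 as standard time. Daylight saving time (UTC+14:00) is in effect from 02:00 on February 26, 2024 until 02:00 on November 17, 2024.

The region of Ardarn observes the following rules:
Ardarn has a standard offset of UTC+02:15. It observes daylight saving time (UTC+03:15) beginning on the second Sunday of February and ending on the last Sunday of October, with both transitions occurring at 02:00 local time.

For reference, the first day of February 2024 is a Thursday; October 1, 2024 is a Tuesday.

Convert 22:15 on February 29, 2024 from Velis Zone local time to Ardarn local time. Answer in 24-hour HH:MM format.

February 29, 2024 falls between 26 February and 17 November, so daylight saving is in effect and Velis Zone is at UTC+14:00.
22:15 Velis Zone − 14h = 08:15 UTC.
1 February 2024 is a Thursday, so the first Sunday is February 4 and the second is February 11.
1 October 2024 is a Tuesday, so Sundays fall on 6, 13, 20, 27; the last is October 27.
At the standard offset (UTC+02:15), 08:15 UTC + 2h15m = 10:30 Ardarn standard time.
The standard-time date in Ardarn, February 29, 2024, falls between 11 February and 27 October, so daylight saving is in effect and Ardarn is at UTC+03:15.
08:15 UTC + 3h15m = 11:30 Ardarn.

11:30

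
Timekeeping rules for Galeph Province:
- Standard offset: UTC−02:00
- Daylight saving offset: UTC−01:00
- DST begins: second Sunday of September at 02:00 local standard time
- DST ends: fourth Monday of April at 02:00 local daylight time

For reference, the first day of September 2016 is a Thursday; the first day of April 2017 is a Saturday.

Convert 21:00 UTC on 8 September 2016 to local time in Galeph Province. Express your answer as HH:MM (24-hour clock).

1 September 2016 is a Thursday, so the first Sunday is September 4 and the second is September 11.
1 April 2017 is a Saturday, so the first Monday is April 3 and the fourth is April 24.
At the standard offset (UTC−02:00), 21:00 UTC − 2h = 19:00 Galeph Province standard time.
The standard-time date in Galeph Province, 8 September 2016, is outside the daylight-saving period (11 September 2016 – 24 April 2017), so Galeph Province is on standard time, UTC−02:00.
21:00 UTC − 2h = 19:00 local.

19:00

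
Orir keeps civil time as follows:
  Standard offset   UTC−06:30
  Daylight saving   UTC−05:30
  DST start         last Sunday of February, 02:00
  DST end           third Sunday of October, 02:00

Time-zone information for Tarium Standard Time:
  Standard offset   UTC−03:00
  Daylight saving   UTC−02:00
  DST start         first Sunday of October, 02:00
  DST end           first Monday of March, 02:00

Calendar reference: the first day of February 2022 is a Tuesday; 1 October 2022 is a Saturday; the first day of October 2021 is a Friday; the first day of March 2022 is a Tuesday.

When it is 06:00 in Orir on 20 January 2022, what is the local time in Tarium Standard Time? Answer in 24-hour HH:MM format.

10:30

1 February 2022 is a Tuesday, so Sundays fall on 6, 13, 20, 27; the last is February 27.
1 October 2022 is a Saturday, so the first Sunday is October 2 and the third is October 16.
Daylight saving runs 27 February – 16 October; 20 January 2022 is outside that window, so Orir is on standard time at UTC−06:30.
06:00 Orir + 6h30m = 12:30 UTC.
1 October 2021 is a Friday, so the first Sunday is October 3.
1 March 2022 is a Tuesday, so the first Monday is March 7.
At the standard offset (UTC−03:00), 12:30 UTC − 3h = 09:30 Tarium Standard Time standard time.
The standard-time date in Tarium Standard Time, 20 January 2022, lies within the daylight-saving period (3 October 2021 – 7 March 2022), so Tarium Standard Time is on daylight time, UTC−02:00.
12:30 UTC − 2h = 10:30 Tarium Standard Time.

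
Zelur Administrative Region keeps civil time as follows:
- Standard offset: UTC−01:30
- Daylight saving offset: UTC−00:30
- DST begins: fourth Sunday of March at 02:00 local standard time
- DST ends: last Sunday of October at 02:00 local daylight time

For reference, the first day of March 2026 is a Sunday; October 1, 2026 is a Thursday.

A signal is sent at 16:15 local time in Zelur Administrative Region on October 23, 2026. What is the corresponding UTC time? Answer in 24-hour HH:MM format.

1 March 2026 is a Sunday, so the first Sunday is March 1 and the fourth is March 22.
1 October 2026 is a Thursday, so Sundays fall on 4, 11, 18, 25; the last is October 25.
October 23, 2026 falls between 22 March and 25 October, so daylight saving is in effect and Zelur Administrative Region is at UTC−00:30.
16:15 local + 0h30m = 16:45 UTC.

16:45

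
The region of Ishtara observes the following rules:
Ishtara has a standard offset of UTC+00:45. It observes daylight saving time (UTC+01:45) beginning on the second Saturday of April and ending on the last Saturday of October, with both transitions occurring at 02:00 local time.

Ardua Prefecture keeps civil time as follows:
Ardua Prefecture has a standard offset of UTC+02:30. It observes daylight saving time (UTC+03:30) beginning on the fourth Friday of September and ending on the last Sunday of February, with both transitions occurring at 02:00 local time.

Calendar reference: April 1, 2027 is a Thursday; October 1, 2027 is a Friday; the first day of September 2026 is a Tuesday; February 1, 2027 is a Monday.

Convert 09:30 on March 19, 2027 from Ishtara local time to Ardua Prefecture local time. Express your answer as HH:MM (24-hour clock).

1 April 2027 is a Thursday, so the first Saturday is April 3 and the second is April 10.
1 October 2027 is a Friday, so Saturdays fall on 2, 9, 16, 23, 30; the last is October 30.
March 19, 2027 does not fall between 10 April and 30 October, so daylight saving is not in effect and Ishtara is at UTC+00:45.
09:30 Ishtara − 0h45m = 08:45 UTC.
1 September 2026 is a Tuesday, so the first Friday is September 4 and the fourth is September 25.
1 February 2027 is a Monday, so Sundays fall on 7, 14, 21, 28; the last is February 28.
At the standard offset (UTC+02:30), 08:45 UTC + 2h30m = 11:15 Ardua Prefecture standard time.
Daylight saving runs 25 September 2026 – 28 February 2027; the standard-time date in Ardua Prefecture, March 19, 2027, is outside that window, so Ardua Prefecture is on standard time at UTC+02:30.
08:45 UTC + 2h30m = 11:15 Ardua Prefecture.

11:15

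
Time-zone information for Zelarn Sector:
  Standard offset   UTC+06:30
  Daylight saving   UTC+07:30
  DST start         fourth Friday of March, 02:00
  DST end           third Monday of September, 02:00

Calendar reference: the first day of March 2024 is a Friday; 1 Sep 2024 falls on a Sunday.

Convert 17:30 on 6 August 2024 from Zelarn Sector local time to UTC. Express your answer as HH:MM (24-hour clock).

1 March 2024 is a Friday, so the first Friday is March 1 and the fourth is March 22.
1 September 2024 is a Sunday, so the first Monday is September 2 and the third is September 16.
6 August 2024 lies within the daylight-saving period (22 March – 16 September), so Zelarn Sector is on daylight time, UTC+07:30.
17:30 local − 7h30m = 10:00 UTC.

10:00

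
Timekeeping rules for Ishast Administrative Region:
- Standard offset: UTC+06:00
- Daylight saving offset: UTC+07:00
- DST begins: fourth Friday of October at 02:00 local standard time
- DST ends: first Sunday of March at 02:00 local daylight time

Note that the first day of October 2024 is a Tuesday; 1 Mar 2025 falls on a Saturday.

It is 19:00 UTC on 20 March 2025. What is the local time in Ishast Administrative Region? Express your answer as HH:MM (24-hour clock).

01:00

1 October 2024 is a Tuesday, so the first Friday is October 4 and the fourth is October 25.
1 March 2025 is a Saturday, so the first Sunday is March 2.
At the standard offset (UTC+06:00), 19:00 UTC + 6h = 01:00 Ishast Administrative Region standard time (rolling into the next day, 21 March 2025).
Daylight saving runs 25 October 2024 – 2 March 2025; the standard-time date in Ishast Administrative Region, 21 March 2025, is outside that window, so Ishast Administrative Region is on standard time at UTC+06:00.
19:00 UTC + 6h = 01:00 local (rolling into the next day, 21 March 2025).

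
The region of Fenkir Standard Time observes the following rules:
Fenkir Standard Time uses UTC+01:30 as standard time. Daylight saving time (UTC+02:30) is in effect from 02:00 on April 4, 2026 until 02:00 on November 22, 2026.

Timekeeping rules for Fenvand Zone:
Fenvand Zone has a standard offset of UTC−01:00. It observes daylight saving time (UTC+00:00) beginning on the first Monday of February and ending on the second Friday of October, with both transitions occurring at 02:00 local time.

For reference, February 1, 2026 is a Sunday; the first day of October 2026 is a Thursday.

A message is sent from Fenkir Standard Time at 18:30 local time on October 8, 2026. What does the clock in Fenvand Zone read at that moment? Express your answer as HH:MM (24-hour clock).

October 8, 2026 lies within the daylight-saving period (4 April – 22 November), so Fenkir Standard Time is on daylight time, UTC+02:30.
18:30 Fenkir Standard Time − 2h30m = 16:00 UTC.
1 February 2026 is a Sunday, so the first Monday is February 2.
1 October 2026 is a Thursday, so the first Friday is October 2 and the second is October 9.
At the standard offset (UTC−01:00), 16:00 UTC − 1h = 15:00 Fenvand Zone standard time.
The standard-time date in Fenvand Zone, October 8, 2026, lies within the daylight-saving period (2 February – 9 October), so Fenvand Zone is on daylight time, UTC+00:00.
16:00 UTC + 0h = 16:00 Fenvand Zone.

16:00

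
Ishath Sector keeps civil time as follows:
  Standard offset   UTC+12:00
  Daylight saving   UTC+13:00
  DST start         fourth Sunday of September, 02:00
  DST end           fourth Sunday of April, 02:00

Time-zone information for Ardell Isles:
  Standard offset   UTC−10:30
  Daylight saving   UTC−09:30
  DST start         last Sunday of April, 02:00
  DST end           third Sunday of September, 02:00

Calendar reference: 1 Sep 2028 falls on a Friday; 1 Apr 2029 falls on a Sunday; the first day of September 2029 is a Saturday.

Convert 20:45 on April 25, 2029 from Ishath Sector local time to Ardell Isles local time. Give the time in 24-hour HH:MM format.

22:15

1 September 2028 is a Friday, so the first Sunday is September 3 and the fourth is September 24.
1 April 2029 is a Sunday, so the first Sunday is April 1 and the fourth is April 22.
April 25, 2029 is outside the daylight-saving period (24 September 2028 – 22 April 2029), so Ishath Sector is on standard time, UTC+12:00.
20:45 Ishath Sector − 12h = 08:45 UTC.
1 April 2029 is a Sunday, so Sundays fall on 1, 8, 15, 22, 29; the last is April 29.
1 September 2029 is a Saturday, so the first Sunday is September 2 and the third is September 16.
At the standard offset (UTC−10:30), 08:45 UTC − 10h30m = 22:15 Ardell Isles standard time (rolling into the previous day, 24 April 2029).
Daylight saving runs 29 April – 16 September; the standard-time date in Ardell Isles, April 24, 2029, is outside that window, so Ardell Isles is on standard time at UTC−10:30.
08:45 UTC − 10h30m = 22:15 Ardell Isles (rolling into the previous day, 24 April 2029).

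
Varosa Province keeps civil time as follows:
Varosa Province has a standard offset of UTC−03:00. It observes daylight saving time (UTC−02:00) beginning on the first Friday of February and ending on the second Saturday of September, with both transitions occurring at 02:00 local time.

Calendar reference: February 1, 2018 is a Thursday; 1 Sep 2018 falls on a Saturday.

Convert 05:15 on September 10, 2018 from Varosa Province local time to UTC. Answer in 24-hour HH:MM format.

1 February 2018 is a Thursday, so the first Friday is February 2.
1 September 2018 is a Saturday, so the first Saturday is September 1 and the second is September 8.
September 10, 2018 does not fall between 2 February and 8 September, so daylight saving is not in effect and Varosa Province is at UTC−03:00.
05:15 local + 3h = 08:15 UTC.

08:15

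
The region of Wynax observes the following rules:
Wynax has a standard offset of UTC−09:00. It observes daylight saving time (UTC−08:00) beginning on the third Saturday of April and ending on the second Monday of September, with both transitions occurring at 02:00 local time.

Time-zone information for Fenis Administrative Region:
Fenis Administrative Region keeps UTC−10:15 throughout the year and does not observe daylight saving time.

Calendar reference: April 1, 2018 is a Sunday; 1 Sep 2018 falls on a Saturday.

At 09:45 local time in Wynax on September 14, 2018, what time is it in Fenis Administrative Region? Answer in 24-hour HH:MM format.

1 April 2018 is a Sunday, so the first Saturday is April 7 and the third is April 21.
1 September 2018 is a Saturday, so the first Monday is September 3 and the second is September 10.
Daylight saving runs 21 April – 10 September; September 14, 2018 is outside that window, so Wynax is on standard time at UTC−09:00.
09:45 Wynax + 9h = 18:45 UTC.
Fenis Administrative Region stays on UTC−10:15 all year.
18:45 UTC − 10h15m = 08:30 Fenis Administrative Region.

08:30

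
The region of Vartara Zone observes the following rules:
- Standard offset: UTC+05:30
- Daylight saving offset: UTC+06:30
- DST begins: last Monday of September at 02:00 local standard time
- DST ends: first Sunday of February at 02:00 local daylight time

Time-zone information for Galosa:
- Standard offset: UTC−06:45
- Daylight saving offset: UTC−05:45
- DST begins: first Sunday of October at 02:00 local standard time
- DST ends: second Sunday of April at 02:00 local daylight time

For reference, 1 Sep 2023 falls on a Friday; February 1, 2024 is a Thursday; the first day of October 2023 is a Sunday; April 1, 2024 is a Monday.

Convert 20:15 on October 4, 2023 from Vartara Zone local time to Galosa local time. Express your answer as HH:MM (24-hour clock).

08:00

1 September 2023 is a Friday, so Mondays fall on 4, 11, 18, 25; the last is September 25.
1 February 2024 is a Thursday, so the first Sunday is February 4.
Daylight saving runs 25 September 2023 – 4 February 2024; October 4, 2023 is inside that window, so Vartara Zone is at UTC+06:30.
20:15 Vartara Zone − 6h30m = 13:45 UTC.
1 October 2023 is a Sunday, so the first Sunday is October 1.
1 April 2024 is a Monday, so the first Sunday is April 7 and the second is April 14.
At the standard offset (UTC−06:45), 13:45 UTC − 6h45m = 07:00 Galosa standard time.
Daylight saving runs 1 October 2023 – 14 April 2024; the standard-time date in Galosa, October 4, 2023, is inside that window, so Galosa is at UTC−05:45.
13:45 UTC − 5h45m = 08:00 Galosa.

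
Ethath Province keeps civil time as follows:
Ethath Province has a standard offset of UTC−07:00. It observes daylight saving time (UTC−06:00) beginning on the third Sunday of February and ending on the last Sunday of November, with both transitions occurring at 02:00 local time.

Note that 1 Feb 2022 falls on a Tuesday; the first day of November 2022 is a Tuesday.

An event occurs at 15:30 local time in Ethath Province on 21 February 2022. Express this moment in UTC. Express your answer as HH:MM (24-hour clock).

1 February 2022 is a Tuesday, so the first Sunday is February 6 and the third is February 20.
1 November 2022 is a Tuesday, so Sundays fall on 6, 13, 20, 27; the last is November 27.
21 February 2022 falls between 20 February and 27 November, so daylight saving is in effect and Ethath Province is at UTC−06:00.
15:30 local + 6h = 21:30 UTC.

21:30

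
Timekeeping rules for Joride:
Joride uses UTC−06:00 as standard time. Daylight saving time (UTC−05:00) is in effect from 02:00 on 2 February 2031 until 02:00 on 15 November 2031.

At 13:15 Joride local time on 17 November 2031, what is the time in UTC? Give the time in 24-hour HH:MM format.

19:15

17 November 2031 does not fall between 2 February and 15 November, so daylight saving is not in effect and Joride is at UTC−06:00.
13:15 local + 6h = 19:15 UTC.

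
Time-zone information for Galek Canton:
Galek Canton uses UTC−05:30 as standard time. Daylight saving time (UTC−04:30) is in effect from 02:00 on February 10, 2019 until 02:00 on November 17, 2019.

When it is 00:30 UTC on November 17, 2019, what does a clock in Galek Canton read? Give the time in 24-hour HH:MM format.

At the standard offset (UTC−05:30), 00:30 UTC − 5h30m = 19:00 Galek Canton standard time (rolling into the previous day, 16 November 2019).
The standard-time date in Galek Canton, November 16, 2019, lies within the daylight-saving period (10 February – 17 November), so Galek Canton is on daylight time, UTC−04:30.
00:30 UTC − 4h30m = 20:00 local (rolling into the previous day, 16 November 2019).

20:00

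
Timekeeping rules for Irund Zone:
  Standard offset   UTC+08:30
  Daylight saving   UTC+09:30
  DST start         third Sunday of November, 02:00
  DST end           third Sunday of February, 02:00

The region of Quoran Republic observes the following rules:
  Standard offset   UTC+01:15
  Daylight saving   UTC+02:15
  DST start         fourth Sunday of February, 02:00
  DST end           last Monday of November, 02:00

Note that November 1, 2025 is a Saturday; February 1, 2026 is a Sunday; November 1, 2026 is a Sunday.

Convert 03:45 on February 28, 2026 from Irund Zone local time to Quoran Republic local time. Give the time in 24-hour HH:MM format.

21:30

1 November 2025 is a Saturday, so the first Sunday is November 2 and the third is November 16.
1 February 2026 is a Sunday, so the first Sunday is February 1 and the third is February 15.
Daylight saving runs 16 November 2025 – 15 February 2026; February 28, 2026 is outside that window, so Irund Zone is on standard time at UTC+08:30.
03:45 Irund Zone − 8h30m = 19:15 UTC (rolling into the previous day, 27 February 2026).
1 February 2026 is a Sunday, so the first Sunday is February 1 and the fourth is February 22.
1 November 2026 is a Sunday, so Mondays fall on 2, 9, 16, 23, 30; the last is November 30.
At the standard offset (UTC+01:15), 19:15 UTC + 1h15m = 20:30 Quoran Republic standard time.
The standard-time date in Quoran Republic, February 27, 2026, lies within the daylight-saving period (22 February – 30 November), so Quoran Republic is on daylight time, UTC+02:15.
19:15 UTC + 2h15m = 21:30 Quoran Republic.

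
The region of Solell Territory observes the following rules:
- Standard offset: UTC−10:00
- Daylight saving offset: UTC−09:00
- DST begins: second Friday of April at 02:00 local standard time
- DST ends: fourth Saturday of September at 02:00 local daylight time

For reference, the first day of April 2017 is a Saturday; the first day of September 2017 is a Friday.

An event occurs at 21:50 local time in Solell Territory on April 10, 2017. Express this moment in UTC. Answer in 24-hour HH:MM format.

1 April 2017 is a Saturday, so the first Friday is April 7 and the second is April 14.
1 September 2017 is a Friday, so the first Saturday is September 2 and the fourth is September 23.
April 10, 2017 does not fall between 14 April and 23 September, so daylight saving is not in effect and Solell Territory is at UTC−10:00.
21:50 local + 10h = 07:50 UTC (rolling into the next day, 11 April 2017).

07:50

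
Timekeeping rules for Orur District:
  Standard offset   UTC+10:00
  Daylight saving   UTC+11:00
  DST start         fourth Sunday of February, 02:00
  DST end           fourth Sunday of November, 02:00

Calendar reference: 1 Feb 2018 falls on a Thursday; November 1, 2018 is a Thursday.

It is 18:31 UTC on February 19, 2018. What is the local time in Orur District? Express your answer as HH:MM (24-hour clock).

1 February 2018 is a Thursday, so the first Sunday is February 4 and the fourth is February 25.
1 November 2018 is a Thursday, so the first Sunday is November 4 and the fourth is November 25.
At the standard offset (UTC+10:00), 18:31 UTC + 10h = 04:31 Orur District standard time (rolling into the next day, 20 February 2018).
Daylight saving runs 25 February – 25 November; the standard-time date in Orur District, February 20, 2018, is outside that window, so Orur District is on standard time at UTC+10:00.
18:31 UTC + 10h = 04:31 local (rolling into the next day, 20 February 2018).

04:31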